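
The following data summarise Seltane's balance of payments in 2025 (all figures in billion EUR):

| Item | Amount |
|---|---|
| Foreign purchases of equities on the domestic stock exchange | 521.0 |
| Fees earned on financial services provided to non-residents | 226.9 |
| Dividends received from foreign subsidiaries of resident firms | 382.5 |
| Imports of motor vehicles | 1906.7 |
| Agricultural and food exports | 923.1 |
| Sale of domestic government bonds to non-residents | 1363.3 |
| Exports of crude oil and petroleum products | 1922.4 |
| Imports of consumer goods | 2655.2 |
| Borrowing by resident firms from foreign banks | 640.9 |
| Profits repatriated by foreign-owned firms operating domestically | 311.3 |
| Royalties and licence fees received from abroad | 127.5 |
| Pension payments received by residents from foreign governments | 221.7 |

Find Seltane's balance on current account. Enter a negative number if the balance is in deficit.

Goods: -2655.2 - 1906.7 + 1922.4 + 923.1 = -1716.4
Services: 226.9 + 127.5 = 354.4
Primary income: -311.3 + 382.5 = 71.2
Secondary income: 221.7
Current account = (-1716.4) + 354.4 + 71.2 + 221.7 = -1069.1
(Excluded from the current account — financial account: foreign purchases of equities on the domestic stock exchange 521.0, sale of domestic government bonds to non-residents 1363.3, borrowing by resident firms from foreign banks 640.9.)

-1069.1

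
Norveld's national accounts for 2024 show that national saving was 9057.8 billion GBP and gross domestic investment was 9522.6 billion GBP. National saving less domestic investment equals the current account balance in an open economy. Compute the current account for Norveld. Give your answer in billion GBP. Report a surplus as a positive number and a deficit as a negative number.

-464.8

S - I = CA (net lending to the rest of the world).
CA = S - I = 9057.8 - 9522.6 = -464.8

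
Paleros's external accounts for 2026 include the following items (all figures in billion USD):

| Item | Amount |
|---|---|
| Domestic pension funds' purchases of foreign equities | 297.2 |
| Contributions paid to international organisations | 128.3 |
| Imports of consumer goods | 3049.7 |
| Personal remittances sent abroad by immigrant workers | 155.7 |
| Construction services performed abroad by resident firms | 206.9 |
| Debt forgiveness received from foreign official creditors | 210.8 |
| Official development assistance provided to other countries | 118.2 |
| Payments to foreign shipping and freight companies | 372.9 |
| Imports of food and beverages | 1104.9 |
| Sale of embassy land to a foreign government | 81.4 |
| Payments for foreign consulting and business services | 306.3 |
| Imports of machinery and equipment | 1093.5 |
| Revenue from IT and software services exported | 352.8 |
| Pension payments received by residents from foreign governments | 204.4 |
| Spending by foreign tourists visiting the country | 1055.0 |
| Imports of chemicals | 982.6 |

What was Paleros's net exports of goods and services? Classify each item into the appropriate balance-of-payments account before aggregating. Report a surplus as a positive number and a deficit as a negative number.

-5295.2

Goods: -1093.5 - 1104.9 - 982.6 - 3049.7 = -6230.7
Services: 206.9 - 372.9 + 352.8 + 1055.0 - 306.3 = 935.5
Trade balance = -6230.7 + 935.5 = -5295.2
(Excluded from the trade balance — financial account: domestic pension funds' purchases of foreign equities 297.2; secondary income: contributions paid to international organisations 128.3, personal remittances sent abroad by immigrant workers 155.7, official development assistance provided to other countries 118.2, pension payments received by residents from foreign governments 204.4; capital account: debt forgiveness received from foreign official creditors 210.8, sale of embassy land to a foreign government 81.4.)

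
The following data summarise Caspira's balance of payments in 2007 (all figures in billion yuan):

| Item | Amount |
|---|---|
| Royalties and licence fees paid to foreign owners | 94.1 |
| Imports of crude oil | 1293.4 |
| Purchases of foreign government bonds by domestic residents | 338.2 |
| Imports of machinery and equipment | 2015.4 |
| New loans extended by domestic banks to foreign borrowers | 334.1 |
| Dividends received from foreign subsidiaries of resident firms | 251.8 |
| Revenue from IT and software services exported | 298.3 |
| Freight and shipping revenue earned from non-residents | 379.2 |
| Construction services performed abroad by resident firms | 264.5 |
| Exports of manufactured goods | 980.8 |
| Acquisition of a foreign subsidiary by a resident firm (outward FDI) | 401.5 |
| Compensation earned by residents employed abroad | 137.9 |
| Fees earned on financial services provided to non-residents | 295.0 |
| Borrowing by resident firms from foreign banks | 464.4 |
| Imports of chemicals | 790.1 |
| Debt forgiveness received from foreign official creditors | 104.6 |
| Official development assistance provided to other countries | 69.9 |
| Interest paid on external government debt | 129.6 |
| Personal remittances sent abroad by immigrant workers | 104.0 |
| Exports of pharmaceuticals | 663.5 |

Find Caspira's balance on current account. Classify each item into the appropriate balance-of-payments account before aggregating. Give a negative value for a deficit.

-1225.5

Goods: -2015.4 + 980.8 - 1293.4 + 663.5 - 790.1 = -2454.6
Services: 295.0 - 94.1 + 264.5 + 379.2 + 298.3 = 1142.9
Primary income: -129.6 + 251.8 + 137.9 = 260.1
Secondary income: -69.9 - 104.0 = -173.9
Current account = (-2454.6) + 1142.9 + 260.1 + (-173.9) = -1225.5
(Excluded from the current account — financial account: purchases of foreign government bonds by domestic residents 338.2, new loans extended by domestic banks to foreign borrowers 334.1, acquisition of a foreign subsidiary by a resident firm (outward FDI) 401.5, borrowing by resident firms from foreign banks 464.4; capital account: debt forgiveness received from foreign official creditors 104.6.)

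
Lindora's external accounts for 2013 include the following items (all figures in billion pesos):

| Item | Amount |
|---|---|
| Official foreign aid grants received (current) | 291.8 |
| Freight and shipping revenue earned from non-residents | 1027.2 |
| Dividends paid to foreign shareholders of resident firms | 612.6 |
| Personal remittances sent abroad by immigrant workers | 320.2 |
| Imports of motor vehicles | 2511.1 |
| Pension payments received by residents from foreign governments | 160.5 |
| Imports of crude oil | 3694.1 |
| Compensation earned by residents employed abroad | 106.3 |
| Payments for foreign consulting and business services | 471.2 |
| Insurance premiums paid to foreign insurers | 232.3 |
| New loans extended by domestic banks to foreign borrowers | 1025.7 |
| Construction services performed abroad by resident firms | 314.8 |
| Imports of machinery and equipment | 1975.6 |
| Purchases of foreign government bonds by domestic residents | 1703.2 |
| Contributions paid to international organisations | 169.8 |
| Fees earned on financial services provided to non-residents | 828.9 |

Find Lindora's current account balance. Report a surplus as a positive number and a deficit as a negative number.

Goods: -2511.1 - 3694.1 - 1975.6 = -8180.8
Services: 314.8 + 1027.2 - 471.2 - 232.3 + 828.9 = 1467.4
Primary income: 106.3 - 612.6 = -506.3
Secondary income: 160.5 + 291.8 - 320.2 - 169.8 = -37.7
Current account = (-8180.8) + 1467.4 + (-506.3) + (-37.7) = -7257.4
(Excluded from the current account — financial account: new loans extended by domestic banks to foreign borrowers 1025.7, purchases of foreign government bonds by domestic residents 1703.2.)

-7257.4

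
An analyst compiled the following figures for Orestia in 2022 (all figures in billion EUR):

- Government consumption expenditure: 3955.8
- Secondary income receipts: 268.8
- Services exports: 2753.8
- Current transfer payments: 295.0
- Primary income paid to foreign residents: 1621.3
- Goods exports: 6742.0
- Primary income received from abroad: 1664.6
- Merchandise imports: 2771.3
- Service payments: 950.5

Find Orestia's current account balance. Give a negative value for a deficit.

Goods balance = 6742.0 - 2771.3 = 3970.7
Services balance = 2753.8 - 950.5 = 1803.3
Trade balance (goods + services) = 3970.7 + 1803.3 = 5774.0
Net primary income = 1664.6 - 1621.3 = 43.3
Net secondary income = 268.8 - 295.0 = -26.2
Current account = 5774.0 + 43.3 + (-26.2) = 5791.1

5791.1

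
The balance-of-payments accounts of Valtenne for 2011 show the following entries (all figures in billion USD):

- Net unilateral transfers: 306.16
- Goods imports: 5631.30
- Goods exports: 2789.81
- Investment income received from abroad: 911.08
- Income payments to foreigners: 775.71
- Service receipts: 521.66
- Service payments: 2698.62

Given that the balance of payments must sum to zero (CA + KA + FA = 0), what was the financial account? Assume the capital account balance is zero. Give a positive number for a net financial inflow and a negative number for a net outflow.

4576.92

Goods balance = 2789.81 - 5631.30 = -2841.49
Services balance = 521.66 - 2698.62 = -2176.96
Trade balance (goods + services) = -2841.49 + (-2176.96) = -5018.45
Net primary income = 911.08 - 775.71 = 135.37
Net secondary income = 306.16
Current account = -5018.45 + 135.37 + 306.16 = -4576.92
Financial account = -(-4576.92) = 4576.92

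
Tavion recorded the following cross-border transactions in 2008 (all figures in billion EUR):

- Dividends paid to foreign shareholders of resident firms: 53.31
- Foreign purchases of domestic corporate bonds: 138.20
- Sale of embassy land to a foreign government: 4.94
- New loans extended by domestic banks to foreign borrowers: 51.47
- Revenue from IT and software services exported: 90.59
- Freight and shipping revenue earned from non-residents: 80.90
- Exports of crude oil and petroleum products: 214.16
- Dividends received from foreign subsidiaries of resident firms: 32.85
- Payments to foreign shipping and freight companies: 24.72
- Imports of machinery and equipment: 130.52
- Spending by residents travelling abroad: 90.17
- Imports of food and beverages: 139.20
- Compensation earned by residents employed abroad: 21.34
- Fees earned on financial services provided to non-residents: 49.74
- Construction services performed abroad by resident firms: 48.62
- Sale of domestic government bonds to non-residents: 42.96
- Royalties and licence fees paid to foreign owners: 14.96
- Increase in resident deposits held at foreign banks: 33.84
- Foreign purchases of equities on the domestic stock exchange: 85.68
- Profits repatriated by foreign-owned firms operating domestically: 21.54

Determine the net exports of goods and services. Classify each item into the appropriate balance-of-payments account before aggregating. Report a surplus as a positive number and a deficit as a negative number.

Goods: 214.16 - 130.52 - 139.20 = -55.56
Services: -90.17 + 80.90 - 14.96 + 90.59 - 24.72 + 48.62 + 49.74 = 140.00
Trade balance = -55.56 + 140.00 = 84.44
(Excluded from the trade balance — primary income: dividends paid to foreign shareholders of resident firms 53.31, dividends received from foreign subsidiaries of resident firms 32.85, compensation earned by residents employed abroad 21.34, profits repatriated by foreign-owned firms operating domestically 21.54; financial account: foreign purchases of domestic corporate bonds 138.20, new loans extended by domestic banks to foreign borrowers 51.47, sale of domestic government bonds to non-residents 42.96, increase in resident deposits held at foreign banks 33.84, foreign purchases of equities on the domestic stock exchange 85.68; capital account: sale of embassy land to a foreign government 4.94.)

84.44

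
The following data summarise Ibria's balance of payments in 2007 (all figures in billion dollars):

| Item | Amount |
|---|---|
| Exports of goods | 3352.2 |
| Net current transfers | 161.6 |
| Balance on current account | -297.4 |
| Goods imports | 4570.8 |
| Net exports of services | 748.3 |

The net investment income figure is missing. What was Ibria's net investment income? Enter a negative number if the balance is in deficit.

Current account = goods balance + services balance + net primary income + net secondary income
Sum of the known components = -308.7
Net investment income = CA - (known components) = -297.4 - (-308.7) = 11.3

11.3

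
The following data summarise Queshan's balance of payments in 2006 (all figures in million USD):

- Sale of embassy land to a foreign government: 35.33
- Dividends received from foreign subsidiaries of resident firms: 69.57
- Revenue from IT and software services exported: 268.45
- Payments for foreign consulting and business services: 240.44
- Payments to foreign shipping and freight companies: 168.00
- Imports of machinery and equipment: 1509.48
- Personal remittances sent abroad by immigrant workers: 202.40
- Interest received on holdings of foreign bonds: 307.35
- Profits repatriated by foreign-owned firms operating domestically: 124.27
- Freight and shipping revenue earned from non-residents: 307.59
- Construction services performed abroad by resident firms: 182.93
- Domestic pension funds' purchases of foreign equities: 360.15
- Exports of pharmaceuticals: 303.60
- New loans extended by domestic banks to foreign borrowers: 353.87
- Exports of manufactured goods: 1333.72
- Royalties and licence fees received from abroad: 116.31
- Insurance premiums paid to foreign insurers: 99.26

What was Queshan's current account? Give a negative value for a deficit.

545.67

Goods: -1509.48 + 303.60 + 1333.72 = 127.84
Services: -168.00 + 268.45 + 307.59 - 240.44 - 99.26 + 116.31 + 182.93 = 367.58
Primary income: 307.35 - 124.27 + 69.57 = 252.65
Secondary income: -202.40
Current account = 127.84 + 367.58 + 252.65 + (-202.40) = 545.67
(Excluded from the current account — capital account: sale of embassy land to a foreign government 35.33; financial account: domestic pension funds' purchases of foreign equities 360.15, new loans extended by domestic banks to foreign borrowers 353.87.)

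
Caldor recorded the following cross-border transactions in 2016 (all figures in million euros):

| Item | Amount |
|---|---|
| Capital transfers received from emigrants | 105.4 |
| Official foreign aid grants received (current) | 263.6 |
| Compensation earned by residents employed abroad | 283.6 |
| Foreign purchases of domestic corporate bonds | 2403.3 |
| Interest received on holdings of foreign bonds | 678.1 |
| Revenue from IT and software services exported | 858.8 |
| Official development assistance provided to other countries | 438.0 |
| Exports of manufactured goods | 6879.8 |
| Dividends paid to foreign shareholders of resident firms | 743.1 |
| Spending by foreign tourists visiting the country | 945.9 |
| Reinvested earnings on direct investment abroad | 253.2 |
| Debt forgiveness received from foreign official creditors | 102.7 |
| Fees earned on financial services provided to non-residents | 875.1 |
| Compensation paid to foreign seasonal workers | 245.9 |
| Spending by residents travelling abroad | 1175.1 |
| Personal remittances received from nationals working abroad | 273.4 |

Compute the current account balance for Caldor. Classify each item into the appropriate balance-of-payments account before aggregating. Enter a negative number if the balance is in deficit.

Goods: 6879.8
Services: 858.8 + 875.1 + 945.9 - 1175.1 = 1504.7
Primary income: 283.6 - 245.9 + 678.1 + 253.2 - 743.1 = 225.9
Secondary income: -438.0 + 273.4 + 263.6 = 99.0
Current account = 6879.8 + 1504.7 + 225.9 + 99.0 = 8709.4
(Excluded from the current account — capital account: capital transfers received from emigrants 105.4, debt forgiveness received from foreign official creditors 102.7; financial account: foreign purchases of domestic corporate bonds 2403.3.)

8709.4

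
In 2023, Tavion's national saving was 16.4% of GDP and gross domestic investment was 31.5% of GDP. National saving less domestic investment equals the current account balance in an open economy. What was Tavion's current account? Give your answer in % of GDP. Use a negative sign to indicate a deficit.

-15.1

CA = S - I = 16.4 - 31.5 = -15.1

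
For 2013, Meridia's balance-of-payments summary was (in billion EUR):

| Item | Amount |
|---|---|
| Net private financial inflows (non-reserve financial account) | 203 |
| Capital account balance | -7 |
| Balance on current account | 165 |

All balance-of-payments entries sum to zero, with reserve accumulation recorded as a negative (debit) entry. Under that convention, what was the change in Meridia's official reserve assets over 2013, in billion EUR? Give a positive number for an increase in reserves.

361

Official reserve transactions balance = -(165 + (-7) + 203) = -361
An accumulation of reserves is recorded as a debit (negative entry), so the change in the stock of reserves is the negative of that balance.
Change in official reserves = -(-361) = 361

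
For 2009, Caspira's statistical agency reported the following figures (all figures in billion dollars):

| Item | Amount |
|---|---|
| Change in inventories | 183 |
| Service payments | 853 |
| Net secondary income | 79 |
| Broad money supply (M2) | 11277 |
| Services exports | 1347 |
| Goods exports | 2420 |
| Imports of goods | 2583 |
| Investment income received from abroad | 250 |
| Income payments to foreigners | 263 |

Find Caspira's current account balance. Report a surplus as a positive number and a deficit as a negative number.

397

Goods balance = 2420 - 2583 = -163
Services balance = 1347 - 853 = 494
Trade balance (goods + services) = -163 + 494 = 331
Net primary income = 250 - 263 = -13
Net secondary income = 79
Current account = 331 + (-13) + 79 = 397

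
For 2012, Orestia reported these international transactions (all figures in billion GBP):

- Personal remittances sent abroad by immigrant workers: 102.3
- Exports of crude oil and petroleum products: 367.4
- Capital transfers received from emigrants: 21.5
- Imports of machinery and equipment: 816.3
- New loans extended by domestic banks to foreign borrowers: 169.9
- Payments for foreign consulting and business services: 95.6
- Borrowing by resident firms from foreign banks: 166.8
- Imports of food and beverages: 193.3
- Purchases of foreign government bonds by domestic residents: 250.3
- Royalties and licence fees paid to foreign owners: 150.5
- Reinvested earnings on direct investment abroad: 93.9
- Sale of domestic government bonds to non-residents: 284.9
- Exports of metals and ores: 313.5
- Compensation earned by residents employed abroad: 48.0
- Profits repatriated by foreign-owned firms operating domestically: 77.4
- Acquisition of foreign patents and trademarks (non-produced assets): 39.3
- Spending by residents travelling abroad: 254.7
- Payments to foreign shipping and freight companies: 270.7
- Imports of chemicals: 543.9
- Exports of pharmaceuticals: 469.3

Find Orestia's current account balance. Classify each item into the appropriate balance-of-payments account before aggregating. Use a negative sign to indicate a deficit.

Goods: 469.3 - 543.9 - 193.3 + 367.4 - 816.3 + 313.5 = -403.3
Services: -254.7 - 270.7 - 150.5 - 95.6 = -771.5
Primary income: 48.0 + 93.9 - 77.4 = 64.5
Secondary income: -102.3
Current account = (-403.3) + (-771.5) + 64.5 + (-102.3) = -1212.6
(Excluded from the current account — capital account: capital transfers received from emigrants 21.5, acquisition of foreign patents and trademarks (non-produced assets) 39.3; financial account: new loans extended by domestic banks to foreign borrowers 169.9, borrowing by resident firms from foreign banks 166.8, purchases of foreign government bonds by domestic residents 250.3, sale of domestic government bonds to non-residents 284.9.)

-1212.6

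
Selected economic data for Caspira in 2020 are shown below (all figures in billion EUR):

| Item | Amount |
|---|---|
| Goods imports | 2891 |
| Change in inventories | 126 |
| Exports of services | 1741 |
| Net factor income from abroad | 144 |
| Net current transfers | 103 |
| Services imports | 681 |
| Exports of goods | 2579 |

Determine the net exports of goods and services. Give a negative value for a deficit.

748

Goods balance = 2579 - 2891 = -312
Services balance = 1741 - 681 = 1060
Trade balance (goods + services) = -312 + 1060 = 748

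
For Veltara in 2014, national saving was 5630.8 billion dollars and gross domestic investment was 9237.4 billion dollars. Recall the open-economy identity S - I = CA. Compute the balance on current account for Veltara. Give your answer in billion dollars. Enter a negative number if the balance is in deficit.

-3606.6

CA = S - I = 5630.8 - 9237.4 = -3606.6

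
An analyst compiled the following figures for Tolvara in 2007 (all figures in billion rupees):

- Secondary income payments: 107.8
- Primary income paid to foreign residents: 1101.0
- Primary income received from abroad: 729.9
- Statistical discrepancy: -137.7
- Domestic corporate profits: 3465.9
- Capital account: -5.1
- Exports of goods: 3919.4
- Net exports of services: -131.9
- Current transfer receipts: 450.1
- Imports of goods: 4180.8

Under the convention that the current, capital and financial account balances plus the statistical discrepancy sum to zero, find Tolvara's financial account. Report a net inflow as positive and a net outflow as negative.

564.9

Goods balance = 3919.4 - 4180.8 = -261.4
Services balance = -131.9
Trade balance (goods + services) = -261.4 + (-131.9) = -393.3
Net primary income = 729.9 - 1101.0 = -371.1
Net secondary income = 450.1 - 107.8 = 342.3
Current account = -393.3 + (-371.1) + 342.3 = -422.1
Financial account = -(-422.1 + (-5.1) + (-137.7)) = 564.9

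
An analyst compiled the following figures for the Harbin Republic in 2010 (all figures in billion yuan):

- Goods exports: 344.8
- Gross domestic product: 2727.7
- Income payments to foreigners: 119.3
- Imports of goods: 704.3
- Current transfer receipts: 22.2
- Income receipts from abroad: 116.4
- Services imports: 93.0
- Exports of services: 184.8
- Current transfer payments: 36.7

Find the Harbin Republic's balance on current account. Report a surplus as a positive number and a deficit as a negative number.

Goods balance = 344.8 - 704.3 = -359.5
Services balance = 184.8 - 93.0 = 91.8
Trade balance (goods + services) = -359.5 + 91.8 = -267.7
Net primary income = 116.4 - 119.3 = -2.9
Net secondary income = 22.2 - 36.7 = -14.5
Current account = -267.7 + (-2.9) + (-14.5) = -285.1

-285.1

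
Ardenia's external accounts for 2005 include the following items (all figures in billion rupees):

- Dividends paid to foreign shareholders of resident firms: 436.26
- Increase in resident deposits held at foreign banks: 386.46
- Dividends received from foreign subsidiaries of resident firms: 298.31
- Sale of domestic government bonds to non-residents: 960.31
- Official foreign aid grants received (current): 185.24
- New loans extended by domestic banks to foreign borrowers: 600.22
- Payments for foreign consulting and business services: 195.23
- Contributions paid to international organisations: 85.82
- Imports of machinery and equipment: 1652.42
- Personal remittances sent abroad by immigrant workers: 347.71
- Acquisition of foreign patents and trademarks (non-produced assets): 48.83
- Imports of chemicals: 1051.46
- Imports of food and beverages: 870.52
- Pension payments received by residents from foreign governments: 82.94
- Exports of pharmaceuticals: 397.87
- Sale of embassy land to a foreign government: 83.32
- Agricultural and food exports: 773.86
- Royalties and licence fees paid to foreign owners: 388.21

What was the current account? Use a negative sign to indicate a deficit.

Goods: -1051.46 + 773.86 + 397.87 - 1652.42 - 870.52 = -2402.67
Services: -388.21 - 195.23 = -583.44
Primary income: -436.26 + 298.31 = -137.95
Secondary income: 82.94 - 347.71 - 85.82 + 185.24 = -165.35
Current account = (-2402.67) + (-583.44) + (-137.95) + (-165.35) = -3289.41
(Excluded from the current account — financial account: increase in resident deposits held at foreign banks 386.46, sale of domestic government bonds to non-residents 960.31, new loans extended by domestic banks to foreign borrowers 600.22; capital account: acquisition of foreign patents and trademarks (non-produced assets) 48.83, sale of embassy land to a foreign government 83.32.)

-3289.41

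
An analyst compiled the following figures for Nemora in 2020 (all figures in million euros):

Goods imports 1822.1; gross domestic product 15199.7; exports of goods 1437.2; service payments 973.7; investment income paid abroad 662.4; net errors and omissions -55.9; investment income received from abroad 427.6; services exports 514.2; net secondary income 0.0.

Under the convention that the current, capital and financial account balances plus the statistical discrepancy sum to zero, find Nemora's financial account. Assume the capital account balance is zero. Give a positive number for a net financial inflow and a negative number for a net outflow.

Goods balance = 1437.2 - 1822.1 = -384.9
Services balance = 514.2 - 973.7 = -459.5
Trade balance (goods + services) = -384.9 + (-459.5) = -844.4
Net primary income = 427.6 - 662.4 = -234.8
Net secondary income = 0.0
Current account = -844.4 + (-234.8) + 0.0 = -1079.2
Financial account = -(-1079.2 + (-55.9)) = 1135.1

1135.1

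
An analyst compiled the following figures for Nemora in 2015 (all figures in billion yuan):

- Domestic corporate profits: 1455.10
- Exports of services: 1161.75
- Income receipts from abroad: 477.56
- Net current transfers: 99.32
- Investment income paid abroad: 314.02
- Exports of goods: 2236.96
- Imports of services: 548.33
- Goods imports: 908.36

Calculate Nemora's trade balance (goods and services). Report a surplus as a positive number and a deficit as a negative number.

Goods balance = 2236.96 - 908.36 = 1328.60
Services balance = 1161.75 - 548.33 = 613.42
Trade balance (goods + services) = 1328.60 + 613.42 = 1942.02

1942.02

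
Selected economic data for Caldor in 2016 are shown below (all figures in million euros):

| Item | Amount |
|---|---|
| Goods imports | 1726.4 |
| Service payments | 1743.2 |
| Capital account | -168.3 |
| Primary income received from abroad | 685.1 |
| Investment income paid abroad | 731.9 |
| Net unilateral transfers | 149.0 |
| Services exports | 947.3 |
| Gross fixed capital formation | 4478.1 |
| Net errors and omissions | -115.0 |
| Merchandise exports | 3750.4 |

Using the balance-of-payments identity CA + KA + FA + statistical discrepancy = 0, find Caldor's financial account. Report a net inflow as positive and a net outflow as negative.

Goods balance = 3750.4 - 1726.4 = 2024.0
Services balance = 947.3 - 1743.2 = -795.9
Trade balance (goods + services) = 2024.0 + (-795.9) = 1228.1
Net primary income = 685.1 - 731.9 = -46.8
Net secondary income = 149.0
Current account = 1228.1 + (-46.8) + 149.0 = 1330.3
Financial account = -(1330.3 + (-168.3) + (-115.0)) = -1047.0

-1047.0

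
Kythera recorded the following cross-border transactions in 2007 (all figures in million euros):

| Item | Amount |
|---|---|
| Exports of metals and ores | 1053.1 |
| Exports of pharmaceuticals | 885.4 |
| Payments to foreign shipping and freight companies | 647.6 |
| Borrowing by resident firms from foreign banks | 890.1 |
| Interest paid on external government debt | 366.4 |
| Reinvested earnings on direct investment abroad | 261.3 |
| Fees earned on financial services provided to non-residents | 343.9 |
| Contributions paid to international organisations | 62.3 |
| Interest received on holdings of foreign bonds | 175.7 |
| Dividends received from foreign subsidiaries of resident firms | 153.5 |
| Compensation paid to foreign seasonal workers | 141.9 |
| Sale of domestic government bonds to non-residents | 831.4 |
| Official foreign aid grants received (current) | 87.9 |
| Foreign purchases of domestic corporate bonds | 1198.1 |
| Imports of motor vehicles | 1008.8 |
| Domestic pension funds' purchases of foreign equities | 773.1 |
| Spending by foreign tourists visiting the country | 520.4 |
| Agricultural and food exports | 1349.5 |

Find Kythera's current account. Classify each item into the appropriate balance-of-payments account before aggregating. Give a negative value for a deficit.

Goods: -1008.8 + 1349.5 + 1053.1 + 885.4 = 2279.2
Services: 520.4 - 647.6 + 343.9 = 216.7
Primary income: -366.4 + 261.3 + 175.7 - 141.9 + 153.5 = 82.2
Secondary income: -62.3 + 87.9 = 25.6
Current account = 2279.2 + 216.7 + 82.2 + 25.6 = 2603.7
(Excluded from the current account — financial account: borrowing by resident firms from foreign banks 890.1, sale of domestic government bonds to non-residents 831.4, foreign purchases of domestic corporate bonds 1198.1, domestic pension funds' purchases of foreign equities 773.1.)

2603.7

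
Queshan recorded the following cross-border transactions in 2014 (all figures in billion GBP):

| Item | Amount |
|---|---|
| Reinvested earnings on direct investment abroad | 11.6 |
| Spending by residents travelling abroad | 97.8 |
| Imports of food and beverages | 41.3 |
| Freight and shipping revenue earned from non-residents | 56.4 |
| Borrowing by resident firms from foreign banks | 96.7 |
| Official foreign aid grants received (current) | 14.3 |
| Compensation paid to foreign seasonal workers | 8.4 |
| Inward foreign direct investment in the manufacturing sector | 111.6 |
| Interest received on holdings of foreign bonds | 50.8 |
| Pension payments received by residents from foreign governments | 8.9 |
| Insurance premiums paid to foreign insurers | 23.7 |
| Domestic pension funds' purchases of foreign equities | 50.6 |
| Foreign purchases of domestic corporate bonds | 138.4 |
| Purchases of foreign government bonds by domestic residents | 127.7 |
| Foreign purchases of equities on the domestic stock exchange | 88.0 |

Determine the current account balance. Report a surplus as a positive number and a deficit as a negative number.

-29.2

Goods: -41.3
Services: 56.4 - 23.7 - 97.8 = -65.1
Primary income: 50.8 - 8.4 + 11.6 = 54.0
Secondary income: 14.3 + 8.9 = 23.2
Current account = (-41.3) + (-65.1) + 54.0 + 23.2 = -29.2
(Excluded from the current account — financial account: borrowing by resident firms from foreign banks 96.7, inward foreign direct investment in the manufacturing sector 111.6, domestic pension funds' purchases of foreign equities 50.6, foreign purchases of domestic corporate bonds 138.4, purchases of foreign government bonds by domestic residents 127.7, foreign purchases of equities on the domestic stock exchange 88.0.)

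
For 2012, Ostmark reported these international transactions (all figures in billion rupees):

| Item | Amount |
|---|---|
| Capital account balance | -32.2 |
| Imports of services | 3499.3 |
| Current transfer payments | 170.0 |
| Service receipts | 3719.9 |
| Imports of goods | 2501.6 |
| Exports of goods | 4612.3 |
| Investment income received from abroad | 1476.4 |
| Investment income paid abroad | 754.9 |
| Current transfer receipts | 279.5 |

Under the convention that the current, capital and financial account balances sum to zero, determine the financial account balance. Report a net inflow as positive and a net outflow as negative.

-3130.1

Goods balance = 4612.3 - 2501.6 = 2110.7
Services balance = 3719.9 - 3499.3 = 220.6
Trade balance (goods + services) = 2110.7 + 220.6 = 2331.3
Net primary income = 1476.4 - 754.9 = 721.5
Net secondary income = 279.5 - 170.0 = 109.5
Current account = 2331.3 + 721.5 + 109.5 = 3162.3
Financial account = -(3162.3 + (-32.2)) = -3130.1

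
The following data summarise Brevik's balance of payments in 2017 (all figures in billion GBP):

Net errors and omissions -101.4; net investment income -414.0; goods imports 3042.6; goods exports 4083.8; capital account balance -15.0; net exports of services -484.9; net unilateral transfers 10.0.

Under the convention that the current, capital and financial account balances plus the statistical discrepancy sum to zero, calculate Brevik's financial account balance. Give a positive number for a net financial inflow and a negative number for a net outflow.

Goods balance = 4083.8 - 3042.6 = 1041.2
Services balance = -484.9
Trade balance (goods + services) = 1041.2 + (-484.9) = 556.3
Net primary income = -414.0
Net secondary income = 10.0
Current account = 556.3 + (-414.0) + 10.0 = 152.3
Financial account = -(152.3 + (-15.0) + (-101.4)) = -35.9

-35.9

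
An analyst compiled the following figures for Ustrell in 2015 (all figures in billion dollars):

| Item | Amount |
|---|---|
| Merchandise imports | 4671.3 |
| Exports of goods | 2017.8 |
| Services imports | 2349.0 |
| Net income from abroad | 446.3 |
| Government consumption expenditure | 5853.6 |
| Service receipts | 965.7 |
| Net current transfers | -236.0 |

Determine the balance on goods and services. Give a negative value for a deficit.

Goods balance = 2017.8 - 4671.3 = -2653.5
Services balance = 965.7 - 2349.0 = -1383.3
Trade balance (goods + services) = -2653.5 + (-1383.3) = -4036.8

-4036.8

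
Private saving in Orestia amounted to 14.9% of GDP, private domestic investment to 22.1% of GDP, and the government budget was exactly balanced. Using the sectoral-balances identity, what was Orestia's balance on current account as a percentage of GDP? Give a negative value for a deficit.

-7.2

By the sectoral-balances identity, CA = (S_private - I) + (T - G).
Private balance = 14.9 - 22.1 = -7.2
Government balance (T - G) = 0
CA = -7.2 + -0.0 = -7.2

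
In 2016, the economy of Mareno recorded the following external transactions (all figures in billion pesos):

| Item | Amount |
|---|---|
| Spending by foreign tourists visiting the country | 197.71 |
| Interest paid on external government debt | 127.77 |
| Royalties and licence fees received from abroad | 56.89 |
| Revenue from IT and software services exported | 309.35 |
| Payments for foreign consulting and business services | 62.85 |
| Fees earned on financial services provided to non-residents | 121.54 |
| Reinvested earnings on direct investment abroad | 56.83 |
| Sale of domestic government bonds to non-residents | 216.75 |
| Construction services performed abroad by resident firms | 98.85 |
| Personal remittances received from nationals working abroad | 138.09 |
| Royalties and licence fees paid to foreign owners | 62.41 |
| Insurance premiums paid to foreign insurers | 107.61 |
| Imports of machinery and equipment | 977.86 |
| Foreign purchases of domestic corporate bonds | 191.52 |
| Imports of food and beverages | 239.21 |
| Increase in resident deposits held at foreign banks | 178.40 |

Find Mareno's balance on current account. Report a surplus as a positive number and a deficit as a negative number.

Goods: -239.21 - 977.86 = -1217.07
Services: 98.85 - 62.41 - 107.61 + 309.35 + 56.89 + 121.54 - 62.85 + 197.71 = 551.47
Primary income: 56.83 - 127.77 = -70.94
Secondary income: 138.09
Current account = (-1217.07) + 551.47 + (-70.94) + 138.09 = -598.45
(Excluded from the current account — financial account: sale of domestic government bonds to non-residents 216.75, foreign purchases of domestic corporate bonds 191.52, increase in resident deposits held at foreign banks 178.40.)

-598.45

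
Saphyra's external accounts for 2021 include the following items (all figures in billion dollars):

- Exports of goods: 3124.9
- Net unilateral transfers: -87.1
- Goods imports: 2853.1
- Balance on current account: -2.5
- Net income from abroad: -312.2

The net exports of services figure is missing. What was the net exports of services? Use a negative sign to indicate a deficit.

Current account = goods balance + services balance + net primary income + net secondary income
Sum of the known components = -127.5
Net exports of services = CA - (known components) = -2.5 - (-127.5) = 125.0

125.0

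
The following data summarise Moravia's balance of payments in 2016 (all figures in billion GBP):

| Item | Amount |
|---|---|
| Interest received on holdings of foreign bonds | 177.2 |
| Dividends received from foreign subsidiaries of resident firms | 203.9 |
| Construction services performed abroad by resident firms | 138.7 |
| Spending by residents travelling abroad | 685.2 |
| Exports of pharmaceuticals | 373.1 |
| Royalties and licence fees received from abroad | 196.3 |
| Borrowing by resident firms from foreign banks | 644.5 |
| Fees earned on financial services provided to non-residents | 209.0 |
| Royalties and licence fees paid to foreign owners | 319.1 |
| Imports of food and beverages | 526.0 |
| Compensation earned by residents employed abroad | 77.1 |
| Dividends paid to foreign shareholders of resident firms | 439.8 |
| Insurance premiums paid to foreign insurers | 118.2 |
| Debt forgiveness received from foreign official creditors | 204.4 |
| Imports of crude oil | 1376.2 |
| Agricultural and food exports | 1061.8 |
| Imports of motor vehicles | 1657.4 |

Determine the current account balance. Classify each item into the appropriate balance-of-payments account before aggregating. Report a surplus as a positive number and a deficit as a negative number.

Goods: 1061.8 - 1657.4 - 1376.2 + 373.1 - 526.0 = -2124.7
Services: 138.7 - 685.2 - 118.2 + 196.3 + 209.0 - 319.1 = -578.5
Primary income: 203.9 + 177.2 - 439.8 + 77.1 = 18.4
Current account = (-2124.7) + (-578.5) + 18.4 = -2684.8
(Excluded from the current account — financial account: borrowing by resident firms from foreign banks 644.5; capital account: debt forgiveness received from foreign official creditors 204.4.)

-2684.8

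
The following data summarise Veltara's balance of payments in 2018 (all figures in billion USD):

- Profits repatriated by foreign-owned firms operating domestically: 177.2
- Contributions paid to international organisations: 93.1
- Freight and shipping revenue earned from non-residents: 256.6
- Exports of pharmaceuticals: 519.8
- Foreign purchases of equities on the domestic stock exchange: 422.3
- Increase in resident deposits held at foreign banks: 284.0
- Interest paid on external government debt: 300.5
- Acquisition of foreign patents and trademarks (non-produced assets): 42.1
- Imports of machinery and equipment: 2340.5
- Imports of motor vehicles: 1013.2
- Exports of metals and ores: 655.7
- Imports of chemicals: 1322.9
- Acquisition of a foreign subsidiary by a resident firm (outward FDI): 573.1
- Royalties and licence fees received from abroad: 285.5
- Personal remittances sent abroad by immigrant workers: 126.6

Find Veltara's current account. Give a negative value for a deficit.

-3656.4

Goods: 519.8 - 1322.9 - 2340.5 + 655.7 - 1013.2 = -3501.1
Services: 256.6 + 285.5 = 542.1
Primary income: -177.2 - 300.5 = -477.7
Secondary income: -93.1 - 126.6 = -219.7
Current account = (-3501.1) + 542.1 + (-477.7) + (-219.7) = -3656.4
(Excluded from the current account — financial account: foreign purchases of equities on the domestic stock exchange 422.3, increase in resident deposits held at foreign banks 284.0, acquisition of a foreign subsidiary by a resident firm (outward FDI) 573.1; capital account: acquisition of foreign patents and trademarks (non-produced assets) 42.1.)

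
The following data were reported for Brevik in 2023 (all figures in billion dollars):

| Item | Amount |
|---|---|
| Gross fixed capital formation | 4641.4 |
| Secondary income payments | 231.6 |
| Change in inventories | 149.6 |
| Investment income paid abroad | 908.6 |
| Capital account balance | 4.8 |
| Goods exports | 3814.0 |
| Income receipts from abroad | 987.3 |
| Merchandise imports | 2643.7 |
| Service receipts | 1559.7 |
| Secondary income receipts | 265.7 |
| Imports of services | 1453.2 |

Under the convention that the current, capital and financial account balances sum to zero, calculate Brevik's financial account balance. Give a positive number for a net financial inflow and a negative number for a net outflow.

-1394.4

Goods balance = 3814.0 - 2643.7 = 1170.3
Services balance = 1559.7 - 1453.2 = 106.5
Trade balance (goods + services) = 1170.3 + 106.5 = 1276.8
Net primary income = 987.3 - 908.6 = 78.7
Net secondary income = 265.7 - 231.6 = 34.1
Current account = 1276.8 + 78.7 + 34.1 = 1389.6
Financial account = -(1389.6 + 4.8) = -1394.4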